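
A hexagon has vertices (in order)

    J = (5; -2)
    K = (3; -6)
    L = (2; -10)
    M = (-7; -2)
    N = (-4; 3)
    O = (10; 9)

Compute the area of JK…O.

Apply the shoelace formula: 2A = Σ (x_i·y_{i+1} − x_{i+1}·y_i), indices taken mod 6.
J→K: (5)(-6) − (3)(-2) = -24
K→L: (3)(-10) − (2)(-6) = -18
L→M: (2)(-2) − (-7)(-10) = -74
M→N: (-7)(3) − (-4)(-2) = -29
N→O: (-4)(9) − (10)(3) = -66
O→J: (10)(-2) − (5)(9) = -65
Σ = -276
Area = |Σ|/2 = 138.

138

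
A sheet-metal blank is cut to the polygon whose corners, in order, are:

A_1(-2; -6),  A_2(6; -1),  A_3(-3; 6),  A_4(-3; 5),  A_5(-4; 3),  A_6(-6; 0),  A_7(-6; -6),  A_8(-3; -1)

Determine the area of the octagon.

71.5

Apply the shoelace formula: 2A = Σ (x_i·y_{i+1} − x_{i+1}·y_i), indices taken mod 8.
Σ = (38) + (33) + (3) + (11) + (18) + (36) + (-12) + (16) = 143
Area = |Σ|/2 = 71.5.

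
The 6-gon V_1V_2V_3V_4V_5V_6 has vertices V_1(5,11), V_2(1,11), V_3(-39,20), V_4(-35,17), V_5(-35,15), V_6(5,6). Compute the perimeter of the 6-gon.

|V_1V_2| = √((-4)² + (0)²) = √16 = 4
|V_2V_3| = √((-40)² + (9)²) = √1681 = 41
|V_3V_4| = √((4)² + (-3)²) = √25 = 5
|V_4V_5| = √((0)² + (-2)²) = √4 = 2
|V_5V_6| = √((40)² + (-9)²) = √1681 = 41
|V_6V_1| = √((0)² + (5)²) = √25 = 5
Perimeter = 4 + 41 + 5 + 2 + 41 + 5 = 98.

98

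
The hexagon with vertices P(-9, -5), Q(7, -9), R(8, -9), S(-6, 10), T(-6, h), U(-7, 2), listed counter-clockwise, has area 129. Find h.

The doubled signed area Σ (x_i y_{i+1} − x_{i+1} y_i) is linear in h.
With h=0 it equals 252; the coefficient of h is 1 (from the two edges through T).
So 1·h + 252 = 2·129 = 258 ⇒ h = 6.

6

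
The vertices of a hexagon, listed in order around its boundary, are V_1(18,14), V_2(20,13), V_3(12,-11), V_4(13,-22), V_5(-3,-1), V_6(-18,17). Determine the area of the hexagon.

V_1→V_2: (18)(13) − (20)(14) = -46
V_2→V_3: (20)(-11) − (12)(13) = -376
V_3→V_4: (12)(-22) − (13)(-11) = -121
V_4→V_5: (13)(-1) − (-3)(-22) = -79
V_5→V_6: (-3)(17) − (-18)(-1) = -69
V_6→V_1: (-18)(14) − (18)(17) = -558
Σ = -1249
Area = |Σ|/2 = 624.5.

624.5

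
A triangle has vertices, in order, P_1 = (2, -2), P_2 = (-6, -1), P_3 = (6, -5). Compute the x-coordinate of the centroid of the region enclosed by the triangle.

2/3

Apply Gauss's area formula. First the cross-terms c_i = x_i·y_{i+1} − x_{i+1}·y_i:
  -14, 36, -2  ⇒  2A = 20, A = 10.
Then Σ (x_i + x_{i+1})·c_i = 40, so x̄ = 40 / (6·10) = 2/3.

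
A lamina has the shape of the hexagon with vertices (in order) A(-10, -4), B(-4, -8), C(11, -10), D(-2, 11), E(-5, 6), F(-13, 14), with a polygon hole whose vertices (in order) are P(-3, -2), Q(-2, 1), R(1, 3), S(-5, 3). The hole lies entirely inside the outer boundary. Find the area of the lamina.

256.5

Outer boundary:
Apply the shoelace (surveyor's) formula: 2A = Σ (x_i·y_{i+1} − x_{i+1}·y_i), indices taken mod 6.
Cross-terms: 64, 128, 101, 43, 8, 192  ⇒  Σ = 536
Area = |Σ|/2 = 268.
Hole:
Apply the shoelace formula: 2A = Σ (x_i·y_{i+1} − x_{i+1}·y_i), indices taken mod 4.
P→Q: (-3)(1) − (-2)(-2) = -7
Q→R: (-2)(3) − (1)(1) = -7
R→S: (1)(3) − (-5)(3) = 18
S→P: (-5)(-2) − (-3)(3) = 19
Σ = 23
Area = |Σ|/2 = 11.5.
Net area = 268 − 11.5 = 256.5.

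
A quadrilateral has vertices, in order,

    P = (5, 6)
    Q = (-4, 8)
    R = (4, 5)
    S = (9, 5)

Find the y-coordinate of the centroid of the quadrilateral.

289/48

Apply the shoelace formula. First the cross-terms c_i = x_i·y_{i+1} − x_{i+1}·y_i:
  64, -52, -25, 29  ⇒  2A = 16, A = 8.
Then Σ (y_i + y_{i+1})·c_i = 289, so ȳ = 289 / (6·8) = 289/48.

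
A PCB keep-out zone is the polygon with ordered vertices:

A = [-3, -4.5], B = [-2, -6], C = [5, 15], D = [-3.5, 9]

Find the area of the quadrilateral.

Apply the surveyor's formula: 2A = Σ (x_i·y_{i+1} − x_{i+1}·y_i), indices taken mod 4.
Σ = (9) + (0) + (97.5) + (42.75) = 149.25
Area = |Σ|/2 = 74.625.

74.625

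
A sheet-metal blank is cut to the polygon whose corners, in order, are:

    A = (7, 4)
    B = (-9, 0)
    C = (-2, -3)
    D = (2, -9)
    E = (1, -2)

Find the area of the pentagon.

Σ = (36) + (27) + (24) + (5) + (18) = 110
Area = |Σ|/2 = 55.

55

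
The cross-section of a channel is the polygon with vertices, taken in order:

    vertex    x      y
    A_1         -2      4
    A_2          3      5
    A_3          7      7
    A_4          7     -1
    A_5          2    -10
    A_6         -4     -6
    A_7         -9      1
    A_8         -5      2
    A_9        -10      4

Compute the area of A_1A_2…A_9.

157.5

Apply the shoelace formula: 2A = Σ (x_i·y_{i+1} − x_{i+1}·y_i), indices taken mod 9.
Cross-terms: -22, -14, -56, -68, -52, -58, -13, 0, -32  ⇒  Σ = -315
Area = |Σ|/2 = 157.5.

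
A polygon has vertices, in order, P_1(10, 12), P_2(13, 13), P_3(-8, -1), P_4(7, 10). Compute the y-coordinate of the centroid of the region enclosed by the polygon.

7.875

Apply Gauss's area formula. First the cross-terms c_i = x_i·y_{i+1} − x_{i+1}·y_i:
  -26, 91, -73, -16  ⇒  2A = -24, A = -12.
Then Σ (y_i + y_{i+1})·c_i = -567, so ȳ = -567 / (6·(-12)) = 7.875.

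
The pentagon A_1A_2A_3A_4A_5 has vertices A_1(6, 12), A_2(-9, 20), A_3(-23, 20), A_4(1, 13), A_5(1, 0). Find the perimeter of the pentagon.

82

|A_1A_2| = √((-15)² + (8)²) = √289 = 17
|A_2A_3| = √((-14)² + (0)²) = √196 = 14
|A_3A_4| = √((24)² + (-7)²) = √625 = 25
|A_4A_5| = √((0)² + (-13)²) = √169 = 13
|A_5A_1| = √((5)² + (12)²) = √169 = 13
Perimeter = 17 + 14 + 25 + 13 + 13 = 82.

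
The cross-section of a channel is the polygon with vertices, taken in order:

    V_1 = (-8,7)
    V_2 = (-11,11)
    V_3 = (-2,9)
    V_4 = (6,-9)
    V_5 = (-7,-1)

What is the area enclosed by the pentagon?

125

Apply the shoelace formula: 2A = Σ (x_i·y_{i+1} − x_{i+1}·y_i), indices taken mod 5.
Σ = (-11) + (-77) + (-36) + (-69) + (-57) = -250
Area = |Σ|/2 = 125.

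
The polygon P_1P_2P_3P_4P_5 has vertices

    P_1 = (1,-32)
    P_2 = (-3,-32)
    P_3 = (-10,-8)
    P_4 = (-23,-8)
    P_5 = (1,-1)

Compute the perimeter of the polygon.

|P_1P_2| = √((-4)² + (0)²) = √16 = 4
|P_2P_3| = √((-7)² + (24)²) = √625 = 25
|P_3P_4| = √((-13)² + (0)²) = √169 = 13
|P_4P_5| = √((24)² + (7)²) = √625 = 25
|P_5P_1| = √((0)² + (-31)²) = √961 = 31
Perimeter = 4 + 25 + 13 + 25 + 31 = 98.

98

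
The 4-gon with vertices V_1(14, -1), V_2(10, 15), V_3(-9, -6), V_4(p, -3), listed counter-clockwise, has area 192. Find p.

Write out the shoelace sum; only the two edges meeting at V_4 involve p:
2·Area = [((-9)·(-3) − p·(-6)) + (p·(-1) − 14·(-3))] + 295
       = 5·p + 364 = 384
⇒ p = 4.

4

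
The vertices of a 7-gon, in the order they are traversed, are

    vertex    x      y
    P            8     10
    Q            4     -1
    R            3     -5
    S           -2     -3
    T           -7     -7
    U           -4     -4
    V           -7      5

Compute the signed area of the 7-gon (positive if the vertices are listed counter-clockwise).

Σ = (-48) + (-17) + (-19) + (-7) + (0) + (-48) + (-110) = -249
Signed area = Σ/2 = -124.5 (negative ⇒ clockwise traversal).

-124.5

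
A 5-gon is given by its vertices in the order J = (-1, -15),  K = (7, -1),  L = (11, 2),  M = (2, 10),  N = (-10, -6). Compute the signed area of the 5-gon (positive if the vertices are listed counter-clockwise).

Apply the surveyor's formula: 2A = Σ (x_i·y_{i+1} − x_{i+1}·y_i), indices taken mod 5.
Σ = (106) + (25) + (106) + (88) + (144) = 469
Signed area = Σ/2 = 234.5 (positive ⇒ counter-clockwise traversal).

234.5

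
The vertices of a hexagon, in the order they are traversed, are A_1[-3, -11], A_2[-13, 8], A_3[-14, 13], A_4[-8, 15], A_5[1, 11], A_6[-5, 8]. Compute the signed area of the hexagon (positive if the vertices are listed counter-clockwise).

Σ = (-167) + (-57) + (-106) + (-103) + (63) + (79) = -291
Signed area = Σ/2 = -145.5 (negative ⇒ clockwise traversal).

-145.5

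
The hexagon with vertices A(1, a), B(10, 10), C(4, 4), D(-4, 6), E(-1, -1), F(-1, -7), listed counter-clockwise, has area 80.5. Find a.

The doubled signed area Σ (x_i y_{i+1} − x_{i+1} y_i) is linear in a.
With a=0 it equals 73; the coefficient of a is -11 (from the two edges through A).
So -11·a + 73 = 2·80.5 = 161 ⇒ a = -8.

-8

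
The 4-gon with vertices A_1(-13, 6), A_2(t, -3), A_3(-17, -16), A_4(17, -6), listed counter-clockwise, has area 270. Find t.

-7

The doubled signed area Σ (x_i y_{i+1} − x_{i+1} y_i) is linear in t.
With t=0 it equals 386; the coefficient of t is -22 (from the two edges through A_2).
So -22·t + 386 = 2·270 = 540 ⇒ t = -7.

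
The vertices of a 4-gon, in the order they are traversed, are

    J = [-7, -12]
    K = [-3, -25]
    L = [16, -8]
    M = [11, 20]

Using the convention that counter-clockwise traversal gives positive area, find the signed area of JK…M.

Apply the shoelace (surveyor's) formula: 2A = Σ (x_i·y_{i+1} − x_{i+1}·y_i), indices taken mod 4.
J→K: (-7)(-25) − (-3)(-12) = 139
K→L: (-3)(-8) − (16)(-25) = 424
L→M: (16)(20) − (11)(-8) = 408
M→J: (11)(-12) − (-7)(20) = 8
Σ = 979
Signed area = Σ/2 = 489.5 (positive ⇒ counter-clockwise traversal).

489.5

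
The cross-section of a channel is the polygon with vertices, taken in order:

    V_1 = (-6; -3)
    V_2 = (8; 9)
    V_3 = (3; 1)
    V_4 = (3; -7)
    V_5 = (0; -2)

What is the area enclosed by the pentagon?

45.5

Σ = (-30) + (-19) + (-24) + (-6) + (-12) = -91
Area = |Σ|/2 = 45.5.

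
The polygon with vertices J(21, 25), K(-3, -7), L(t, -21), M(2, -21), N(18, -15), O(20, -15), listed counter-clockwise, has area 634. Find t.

-3

Write out the shoelace sum; only the two edges meeting at L involve t:
2·Area = [((-3)·(-21) − t·(-7)) + (t·(-21) − 2·(-21))] + 1121
       = -14·t + 1226 = 1268
⇒ t = -3.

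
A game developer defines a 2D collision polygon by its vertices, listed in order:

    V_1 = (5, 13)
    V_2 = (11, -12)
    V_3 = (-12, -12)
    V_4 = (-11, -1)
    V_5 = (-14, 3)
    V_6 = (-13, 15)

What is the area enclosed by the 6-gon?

530.5

Apply the shoelace formula: 2A = Σ (x_i·y_{i+1} − x_{i+1}·y_i), indices taken mod 6.
Σ = (-203) + (-276) + (-120) + (-47) + (-171) + (-244) = -1061
Area = |Σ|/2 = 530.5.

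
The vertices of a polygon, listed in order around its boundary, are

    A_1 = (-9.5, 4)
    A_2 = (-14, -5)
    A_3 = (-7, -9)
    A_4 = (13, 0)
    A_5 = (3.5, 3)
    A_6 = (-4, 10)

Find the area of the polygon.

A_1→A_2: (-9.5)(-5) − (-14)(4) = 103.5
A_2→A_3: (-14)(-9) − (-7)(-5) = 91
A_3→A_4: (-7)(0) − (13)(-9) = 117
A_4→A_5: (13)(3) − (3.5)(0) = 39
A_5→A_6: (3.5)(10) − (-4)(3) = 47
A_6→A_1: (-4)(4) − (-9.5)(10) = 79
Σ = 476.5
Area = |Σ|/2 = 238.25.

238.25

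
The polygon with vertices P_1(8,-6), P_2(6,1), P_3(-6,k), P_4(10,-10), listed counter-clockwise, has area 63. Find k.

The doubled signed area Σ (x_i y_{i+1} − x_{i+1} y_i) is linear in k.
With k=0 it equals 130; the coefficient of k is -4 (from the two edges through P_3).
So -4·k + 130 = 2·63 = 126 ⇒ k = 1.

1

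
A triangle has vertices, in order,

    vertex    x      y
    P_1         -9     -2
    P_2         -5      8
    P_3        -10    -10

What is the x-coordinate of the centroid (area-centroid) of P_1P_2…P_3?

-8

Apply the shoelace (surveyor's) formula. First the cross-terms c_i = x_i·y_{i+1} − x_{i+1}·y_i:
  -82, 130, -70  ⇒  2A = -22, A = -11.
Then Σ (x_i + x_{i+1})·c_i = 528, so x̄ = 528 / (6·(-11)) = -8.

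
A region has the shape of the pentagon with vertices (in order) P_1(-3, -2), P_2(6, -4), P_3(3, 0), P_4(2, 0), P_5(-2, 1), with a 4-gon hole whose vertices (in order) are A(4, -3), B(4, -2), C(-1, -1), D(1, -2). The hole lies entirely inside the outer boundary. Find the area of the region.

19.5

Outer boundary:
Apply Gauss's area formula: 2A = Σ (x_i·y_{i+1} − x_{i+1}·y_i), indices taken mod 5.
Cross-terms: 24, 12, 0, 2, 7  ⇒  Σ = 45
Area = |Σ|/2 = 22.5.
Hole:
Σ = (4) + (-6) + (3) + (5) = 6
Area = |Σ|/2 = 3.
Net area = 22.5 − 3 = 19.5.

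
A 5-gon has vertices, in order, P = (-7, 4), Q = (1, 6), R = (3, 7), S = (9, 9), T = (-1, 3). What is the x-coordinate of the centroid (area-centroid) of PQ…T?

Apply Gauss's area formula. First the cross-terms c_i = x_i·y_{i+1} − x_{i+1}·y_i:
  -46, -11, -36, 36, 17  ⇒  2A = -40, A = -20.
Then Σ (x_i + x_{i+1})·c_i = -48, so x̄ = -48 / (6·(-20)) = 0.4.

0.4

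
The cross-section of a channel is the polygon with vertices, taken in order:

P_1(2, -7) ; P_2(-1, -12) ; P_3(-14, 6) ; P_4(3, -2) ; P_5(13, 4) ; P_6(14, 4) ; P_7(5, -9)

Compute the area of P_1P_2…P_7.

162

Apply the surveyor's formula: 2A = Σ (x_i·y_{i+1} − x_{i+1}·y_i), indices taken mod 7.
Σ = (-31) + (-174) + (10) + (38) + (-4) + (-146) + (-17) = -324
Area = |Σ|/2 = 162.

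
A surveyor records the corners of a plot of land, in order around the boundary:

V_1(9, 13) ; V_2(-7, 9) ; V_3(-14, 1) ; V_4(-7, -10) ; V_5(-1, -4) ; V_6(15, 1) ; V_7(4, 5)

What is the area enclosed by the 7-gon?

296.5

Cross-terms: 172, 119, 147, 18, 59, 71, 7  ⇒  Σ = 593
Area = |Σ|/2 = 296.5.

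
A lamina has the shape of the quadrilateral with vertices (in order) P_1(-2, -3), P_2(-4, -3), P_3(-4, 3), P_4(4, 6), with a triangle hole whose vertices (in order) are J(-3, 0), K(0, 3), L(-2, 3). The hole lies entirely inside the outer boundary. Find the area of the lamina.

30

Outer boundary:
Apply the shoelace formula: 2A = Σ (x_i·y_{i+1} − x_{i+1}·y_i), indices taken mod 4.
Σ = (-6) + (-24) + (-36) + (0) = -66
Area = |Σ|/2 = 33.
Hole:
Σ = (-9) + (6) + (9) = 6
Area = |Σ|/2 = 3.
Net area = 33 − 3 = 30.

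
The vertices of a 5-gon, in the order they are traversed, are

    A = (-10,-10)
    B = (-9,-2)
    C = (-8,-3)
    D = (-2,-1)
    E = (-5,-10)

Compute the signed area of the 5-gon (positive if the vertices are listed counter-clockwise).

-46

Σ = (-70) + (11) + (2) + (15) + (-50) = -92
Signed area = Σ/2 = -46 (negative ⇒ clockwise traversal).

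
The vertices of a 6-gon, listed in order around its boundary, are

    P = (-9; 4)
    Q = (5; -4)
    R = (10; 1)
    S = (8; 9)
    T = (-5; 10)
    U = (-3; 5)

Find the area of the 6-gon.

153

Apply the shoelace (surveyor's) formula: 2A = Σ (x_i·y_{i+1} − x_{i+1}·y_i), indices taken mod 6.
P→Q: (-9)(-4) − (5)(4) = 16
Q→R: (5)(1) − (10)(-4) = 45
R→S: (10)(9) − (8)(1) = 82
S→T: (8)(10) − (-5)(9) = 125
T→U: (-5)(5) − (-3)(10) = 5
U→P: (-3)(4) − (-9)(5) = 33
Σ = 306
Area = |Σ|/2 = 153.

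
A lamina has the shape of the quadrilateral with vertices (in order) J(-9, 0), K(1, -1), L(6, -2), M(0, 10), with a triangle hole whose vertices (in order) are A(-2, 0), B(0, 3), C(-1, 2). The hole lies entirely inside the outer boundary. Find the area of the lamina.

81

Outer boundary:
Apply the surveyor's formula: 2A = Σ (x_i·y_{i+1} − x_{i+1}·y_i), indices taken mod 4.
J→K: (-9)(-1) − (1)(0) = 9
K→L: (1)(-2) − (6)(-1) = 4
L→M: (6)(10) − (0)(-2) = 60
M→J: (0)(0) − (-9)(10) = 90
Σ = 163
Area = |Σ|/2 = 81.5.
Hole:
Cross-terms: -6, 3, 4  ⇒  Σ = 1
Area = |Σ|/2 = 0.5.
Net area = 81.5 − 0.5 = 81.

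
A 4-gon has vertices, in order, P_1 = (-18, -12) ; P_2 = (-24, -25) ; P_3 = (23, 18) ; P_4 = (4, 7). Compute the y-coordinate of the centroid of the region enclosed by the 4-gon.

Apply the surveyor's formula. First the cross-terms c_i = x_i·y_{i+1} − x_{i+1}·y_i:
  162, 143, 89, 78  ⇒  2A = 472, A = 236.
Then Σ (y_i + y_{i+1})·c_i = -5160, so ȳ = -5160 / (6·236) = -215/59.

-215/59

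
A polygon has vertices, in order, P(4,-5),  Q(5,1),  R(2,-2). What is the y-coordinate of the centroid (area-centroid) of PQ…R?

-2

Apply the surveyor's formula. First the cross-terms c_i = x_i·y_{i+1} − x_{i+1}·y_i:
  29, -12, -2  ⇒  2A = 15, A = 7.5.
Then Σ (y_i + y_{i+1})·c_i = -90, so ȳ = -90 / (6·7.5) = -2.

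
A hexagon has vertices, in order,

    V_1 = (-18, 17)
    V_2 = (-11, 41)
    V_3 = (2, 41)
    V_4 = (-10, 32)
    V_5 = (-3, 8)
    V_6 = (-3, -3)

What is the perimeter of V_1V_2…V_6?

|V_1V_2| = √((7)² + (24)²) = √625 = 25
|V_2V_3| = √((13)² + (0)²) = √169 = 13
|V_3V_4| = √((-12)² + (-9)²) = √225 = 15
|V_4V_5| = √((7)² + (-24)²) = √625 = 25
|V_5V_6| = √((0)² + (-11)²) = √121 = 11
|V_6V_1| = √((-15)² + (20)²) = √625 = 25
Perimeter = 25 + 13 + 15 + 25 + 11 + 25 = 114.

114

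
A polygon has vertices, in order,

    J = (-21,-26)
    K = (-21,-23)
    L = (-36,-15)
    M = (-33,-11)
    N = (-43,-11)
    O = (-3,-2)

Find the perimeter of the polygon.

|JK| = √((0)² + (3)²) = √9 = 3
|KL| = √((-15)² + (8)²) = √289 = 17
|LM| = √((3)² + (4)²) = √25 = 5
|MN| = √((-10)² + (0)²) = √100 = 10
|NO| = √((40)² + (9)²) = √1681 = 41
|OJ| = √((-18)² + (-24)²) = √900 = 30
Perimeter = 3 + 17 + 5 + 10 + 41 + 30 = 106.

106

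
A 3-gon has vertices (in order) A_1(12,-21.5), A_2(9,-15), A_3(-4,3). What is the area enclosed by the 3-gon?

15.25

Apply the shoelace (surveyor's) formula: 2A = Σ (x_i·y_{i+1} − x_{i+1}·y_i), indices taken mod 3.
Cross-terms: 13.5, -33, 50  ⇒  Σ = 30.5
Area = |Σ|/2 = 15.25.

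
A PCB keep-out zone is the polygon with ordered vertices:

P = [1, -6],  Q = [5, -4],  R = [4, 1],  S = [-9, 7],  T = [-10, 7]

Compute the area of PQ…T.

Apply the shoelace (surveyor's) formula: 2A = Σ (x_i·y_{i+1} − x_{i+1}·y_i), indices taken mod 5.
Σ = (26) + (21) + (37) + (7) + (53) = 144
Area = |Σ|/2 = 72.

72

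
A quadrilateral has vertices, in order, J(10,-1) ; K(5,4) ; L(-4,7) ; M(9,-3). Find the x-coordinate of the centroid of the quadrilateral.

145/33

Apply the shoelace (surveyor's) formula. First the cross-terms c_i = x_i·y_{i+1} − x_{i+1}·y_i:
  45, 51, -51, 21  ⇒  2A = 66, A = 33.
Then Σ (x_i + x_{i+1})·c_i = 870, so x̄ = 870 / (6·33) = 145/33.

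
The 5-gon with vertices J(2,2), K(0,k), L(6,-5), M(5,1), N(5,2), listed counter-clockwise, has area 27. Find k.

The doubled signed area Σ (x_i y_{i+1} − x_{i+1} y_i) is linear in k.
With k=0 it equals 42; the coefficient of k is -4 (from the two edges through K).
So -4·k + 42 = 2·27 = 54 ⇒ k = -3.

-3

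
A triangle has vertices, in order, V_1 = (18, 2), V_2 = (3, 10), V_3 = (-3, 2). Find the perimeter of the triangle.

48

|V_1V_2| = √((-15)² + (8)²) = √289 = 17
|V_2V_3| = √((-6)² + (-8)²) = √100 = 10
|V_3V_1| = √((21)² + (0)²) = √441 = 21
Perimeter = 17 + 10 + 21 = 48.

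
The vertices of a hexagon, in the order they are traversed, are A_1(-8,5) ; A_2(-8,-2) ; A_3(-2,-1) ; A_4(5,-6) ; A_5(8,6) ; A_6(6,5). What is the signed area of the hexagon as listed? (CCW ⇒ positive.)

114.5

Apply the shoelace formula: 2A = Σ (x_i·y_{i+1} − x_{i+1}·y_i), indices taken mod 6.
Cross-terms: 56, 4, 17, 78, 4, 70  ⇒  Σ = 229
Signed area = Σ/2 = 114.5 (positive ⇒ counter-clockwise traversal).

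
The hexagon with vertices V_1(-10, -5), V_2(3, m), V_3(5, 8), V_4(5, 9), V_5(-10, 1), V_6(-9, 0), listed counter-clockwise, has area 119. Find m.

The doubled signed area Σ (x_i y_{i+1} − x_{i+1} y_i) is linear in m.
With m=0 it equals 193; the coefficient of m is -15 (from the two edges through V_2).
So -15·m + 193 = 2·119 = 238 ⇒ m = -3.

-3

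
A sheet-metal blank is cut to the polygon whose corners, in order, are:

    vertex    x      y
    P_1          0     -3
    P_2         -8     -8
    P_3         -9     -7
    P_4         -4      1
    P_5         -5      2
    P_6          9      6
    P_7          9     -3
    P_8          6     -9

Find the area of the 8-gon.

145

Apply the surveyor's formula: 2A = Σ (x_i·y_{i+1} − x_{i+1}·y_i), indices taken mod 8.
Cross-terms: -24, -16, -37, -3, -48, -81, -63, -18  ⇒  Σ = -290
Area = |Σ|/2 = 145.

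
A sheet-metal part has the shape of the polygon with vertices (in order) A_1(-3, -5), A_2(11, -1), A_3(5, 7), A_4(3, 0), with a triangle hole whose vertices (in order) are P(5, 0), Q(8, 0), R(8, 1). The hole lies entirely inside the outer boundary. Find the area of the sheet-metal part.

Outer boundary:
Apply the shoelace (surveyor's) formula: 2A = Σ (x_i·y_{i+1} − x_{i+1}·y_i), indices taken mod 4.
Σ = (58) + (82) + (-21) + (-15) = 104
Area = |Σ|/2 = 52.
Hole:
Apply the shoelace formula: 2A = Σ (x_i·y_{i+1} − x_{i+1}·y_i), indices taken mod 3.
Cross-terms: 0, 8, -5  ⇒  Σ = 3
Area = |Σ|/2 = 1.5.
Net area = 52 − 1.5 = 50.5.

50.5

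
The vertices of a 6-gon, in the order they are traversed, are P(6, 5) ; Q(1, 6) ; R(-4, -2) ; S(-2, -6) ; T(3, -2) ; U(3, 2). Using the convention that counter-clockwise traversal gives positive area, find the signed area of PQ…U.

Cross-terms: 31, 22, 20, 22, 12, 3  ⇒  Σ = 110
Signed area = Σ/2 = 55 (positive ⇒ counter-clockwise traversal).

55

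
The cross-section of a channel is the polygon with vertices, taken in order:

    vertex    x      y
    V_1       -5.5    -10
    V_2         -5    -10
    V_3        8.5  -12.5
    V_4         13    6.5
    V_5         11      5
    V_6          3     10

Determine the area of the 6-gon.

Apply the shoelace (surveyor's) formula: 2A = Σ (x_i·y_{i+1} − x_{i+1}·y_i), indices taken mod 6.
Σ = (5) + (147.5) + (217.75) + (-6.5) + (95) + (25) = 483.75
Area = |Σ|/2 = 241.875.

241.875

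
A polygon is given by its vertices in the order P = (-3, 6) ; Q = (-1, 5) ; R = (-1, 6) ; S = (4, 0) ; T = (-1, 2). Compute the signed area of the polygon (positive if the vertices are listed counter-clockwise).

-13

Σ = (-9) + (-1) + (-24) + (8) + (0) = -26
Signed area = Σ/2 = -13 (negative ⇒ clockwise traversal).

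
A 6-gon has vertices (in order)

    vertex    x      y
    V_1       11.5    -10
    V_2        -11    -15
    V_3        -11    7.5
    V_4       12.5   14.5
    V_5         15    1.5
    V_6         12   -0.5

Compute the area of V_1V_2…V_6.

V_1→V_2: (11.5)(-15) − (-11)(-10) = -282.5
V_2→V_3: (-11)(7.5) − (-11)(-15) = -247.5
V_3→V_4: (-11)(14.5) − (12.5)(7.5) = -253.25
V_4→V_5: (12.5)(1.5) − (15)(14.5) = -198.75
V_5→V_6: (15)(-0.5) − (12)(1.5) = -25.5
V_6→V_1: (12)(-10) − (11.5)(-0.5) = -114.25
Σ = -1121.75
Area = |Σ|/2 = 560.875.

560.875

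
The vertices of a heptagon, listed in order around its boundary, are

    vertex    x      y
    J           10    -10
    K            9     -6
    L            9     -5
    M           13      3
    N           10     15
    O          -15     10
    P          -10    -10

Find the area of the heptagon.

Apply the shoelace (surveyor's) formula: 2A = Σ (x_i·y_{i+1} − x_{i+1}·y_i), indices taken mod 7.
Σ = (30) + (9) + (92) + (165) + (325) + (250) + (200) = 1071
Area = |Σ|/2 = 535.5.

535.5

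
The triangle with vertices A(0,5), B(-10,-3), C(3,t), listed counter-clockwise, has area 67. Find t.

-6

The doubled signed area Σ (x_i y_{i+1} − x_{i+1} y_i) is linear in t.
With t=0 it equals 74; the coefficient of t is -10 (from the two edges through C).
So -10·t + 74 = 2·67 = 134 ⇒ t = -6.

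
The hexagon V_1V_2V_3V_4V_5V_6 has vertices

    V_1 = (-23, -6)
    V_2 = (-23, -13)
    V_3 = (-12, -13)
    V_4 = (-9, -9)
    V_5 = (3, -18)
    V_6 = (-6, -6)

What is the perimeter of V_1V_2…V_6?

70

|V_1V_2| = √((0)² + (-7)²) = √49 = 7
|V_2V_3| = √((11)² + (0)²) = √121 = 11
|V_3V_4| = √((3)² + (4)²) = √25 = 5
|V_4V_5| = √((12)² + (-9)²) = √225 = 15
|V_5V_6| = √((-9)² + (12)²) = √225 = 15
|V_6V_1| = √((-17)² + (0)²) = √289 = 17
Perimeter = 7 + 11 + 5 + 15 + 15 + 17 = 70.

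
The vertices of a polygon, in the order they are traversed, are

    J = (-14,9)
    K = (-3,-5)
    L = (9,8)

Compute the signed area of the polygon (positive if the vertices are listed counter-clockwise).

155.5

Cross-terms: 97, 21, 193  ⇒  Σ = 311
Signed area = Σ/2 = 155.5 (positive ⇒ counter-clockwise traversal).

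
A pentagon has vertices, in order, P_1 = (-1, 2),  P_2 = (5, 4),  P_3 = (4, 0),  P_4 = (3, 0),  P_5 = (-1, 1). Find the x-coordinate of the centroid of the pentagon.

16/7

Apply the surveyor's formula. First the cross-terms c_i = x_i·y_{i+1} − x_{i+1}·y_i:
  -14, -16, 0, 3, -1  ⇒  2A = -28, A = -14.
Then Σ (x_i + x_{i+1})·c_i = -192, so x̄ = -192 / (6·(-14)) = 16/7.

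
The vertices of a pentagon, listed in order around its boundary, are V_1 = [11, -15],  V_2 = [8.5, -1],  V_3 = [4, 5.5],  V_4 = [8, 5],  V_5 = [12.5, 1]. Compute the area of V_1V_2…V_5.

54.875

Apply Gauss's area formula: 2A = Σ (x_i·y_{i+1} − x_{i+1}·y_i), indices taken mod 5.
Σ = (116.5) + (50.75) + (-24) + (-54.5) + (-198.5) = -109.75
Area = |Σ|/2 = 54.875.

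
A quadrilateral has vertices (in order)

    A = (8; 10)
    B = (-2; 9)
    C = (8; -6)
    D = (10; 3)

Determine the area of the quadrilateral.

96

Apply the shoelace formula: 2A = Σ (x_i·y_{i+1} − x_{i+1}·y_i), indices taken mod 4.
Σ = (92) + (-60) + (84) + (76) = 192
Area = |Σ|/2 = 96.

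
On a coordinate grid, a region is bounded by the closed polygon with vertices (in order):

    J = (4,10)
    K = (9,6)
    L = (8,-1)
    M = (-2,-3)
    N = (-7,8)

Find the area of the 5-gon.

144

J→K: (4)(6) − (9)(10) = -66
K→L: (9)(-1) − (8)(6) = -57
L→M: (8)(-3) − (-2)(-1) = -26
M→N: (-2)(8) − (-7)(-3) = -37
N→J: (-7)(10) − (4)(8) = -102
Σ = -288
Area = |Σ|/2 = 144.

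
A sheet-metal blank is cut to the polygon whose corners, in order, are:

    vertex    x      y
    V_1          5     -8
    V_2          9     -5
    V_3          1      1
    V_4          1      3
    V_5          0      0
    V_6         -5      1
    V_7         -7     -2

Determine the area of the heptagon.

Σ = (47) + (14) + (2) + (0) + (0) + (17) + (66) = 146
Area = |Σ|/2 = 73.

73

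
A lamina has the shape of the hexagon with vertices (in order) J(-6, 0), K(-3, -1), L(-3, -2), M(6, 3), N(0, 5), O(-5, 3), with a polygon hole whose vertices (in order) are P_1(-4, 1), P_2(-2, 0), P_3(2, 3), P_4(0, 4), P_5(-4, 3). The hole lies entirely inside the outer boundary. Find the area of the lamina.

28.5

Outer boundary:
J→K: (-6)(-1) − (-3)(0) = 6
K→L: (-3)(-2) − (-3)(-1) = 3
L→M: (-3)(3) − (6)(-2) = 3
M→N: (6)(5) − (0)(3) = 30
N→O: (0)(3) − (-5)(5) = 25
O→J: (-5)(0) − (-6)(3) = 18
Σ = 85
Area = |Σ|/2 = 42.5.
Hole:
P_1→P_2: (-4)(0) − (-2)(1) = 2
P_2→P_3: (-2)(3) − (2)(0) = -6
P_3→P_4: (2)(4) − (0)(3) = 8
P_4→P_5: (0)(3) − (-4)(4) = 16
P_5→P_1: (-4)(1) − (-4)(3) = 8
Σ = 28
Area = |Σ|/2 = 14.
Net area = 42.5 − 14 = 28.5.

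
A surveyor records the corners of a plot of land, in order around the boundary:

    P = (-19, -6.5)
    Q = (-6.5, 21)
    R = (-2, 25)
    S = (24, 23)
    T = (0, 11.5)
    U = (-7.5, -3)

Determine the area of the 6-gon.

Apply the surveyor's formula: 2A = Σ (x_i·y_{i+1} − x_{i+1}·y_i), indices taken mod 6.
Cross-terms: -441.25, -120.5, -646, 276, 86.25, -8.25  ⇒  Σ = -853.75
Area = |Σ|/2 = 426.875.

426.875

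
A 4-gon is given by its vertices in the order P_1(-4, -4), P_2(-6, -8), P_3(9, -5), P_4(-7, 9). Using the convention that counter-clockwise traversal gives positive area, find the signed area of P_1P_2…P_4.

110

Apply the shoelace (surveyor's) formula: 2A = Σ (x_i·y_{i+1} − x_{i+1}·y_i), indices taken mod 4.
P_1→P_2: (-4)(-8) − (-6)(-4) = 8
P_2→P_3: (-6)(-5) − (9)(-8) = 102
P_3→P_4: (9)(9) − (-7)(-5) = 46
P_4→P_1: (-7)(-4) − (-4)(9) = 64
Σ = 220
Signed area = Σ/2 = 110 (positive ⇒ counter-clockwise traversal).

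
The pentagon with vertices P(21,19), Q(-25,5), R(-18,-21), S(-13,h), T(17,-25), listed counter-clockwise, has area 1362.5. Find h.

-18

Write out the shoelace sum; only the two edges meeting at S involve h:
2·Area = [((-18)·h − (-13)·(-21)) + ((-13)·(-25) − 17·h)] + 2043
       = -35·h + 2095 = 2725
⇒ h = -18.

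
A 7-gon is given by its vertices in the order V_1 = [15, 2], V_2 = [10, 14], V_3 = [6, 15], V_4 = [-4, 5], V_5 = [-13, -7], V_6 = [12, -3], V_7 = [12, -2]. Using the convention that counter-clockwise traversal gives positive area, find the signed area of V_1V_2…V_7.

314

Apply the shoelace formula: 2A = Σ (x_i·y_{i+1} − x_{i+1}·y_i), indices taken mod 7.
Cross-terms: 190, 66, 90, 93, 123, 12, 54  ⇒  Σ = 628
Signed area = Σ/2 = 314 (positive ⇒ counter-clockwise traversal).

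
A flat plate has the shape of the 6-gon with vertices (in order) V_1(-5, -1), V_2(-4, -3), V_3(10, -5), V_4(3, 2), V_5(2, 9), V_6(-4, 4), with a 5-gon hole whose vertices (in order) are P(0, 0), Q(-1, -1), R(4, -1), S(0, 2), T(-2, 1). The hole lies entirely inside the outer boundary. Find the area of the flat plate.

85

Outer boundary:
Cross-terms: 11, 50, 35, 23, 44, 24  ⇒  Σ = 187
Area = |Σ|/2 = 93.5.
Hole:
Apply the surveyor's formula: 2A = Σ (x_i·y_{i+1} − x_{i+1}·y_i), indices taken mod 5.
Σ = (0) + (5) + (8) + (4) + (0) = 17
Area = |Σ|/2 = 8.5.
Net area = 93.5 − 8.5 = 85.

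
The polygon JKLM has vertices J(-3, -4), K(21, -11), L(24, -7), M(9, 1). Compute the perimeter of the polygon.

|JK| = √((24)² + (-7)²) = √625 = 25
|KL| = √((3)² + (4)²) = √25 = 5
|LM| = √((-15)² + (8)²) = √289 = 17
|MJ| = √((-12)² + (-5)²) = √169 = 13
Perimeter = 25 + 5 + 17 + 13 = 60.

60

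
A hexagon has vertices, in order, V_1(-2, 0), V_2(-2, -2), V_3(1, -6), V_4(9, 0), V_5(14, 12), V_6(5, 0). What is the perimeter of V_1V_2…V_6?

|V_1V_2| = √((0)² + (-2)²) = √4 = 2
|V_2V_3| = √((3)² + (-4)²) = √25 = 5
|V_3V_4| = √((8)² + (6)²) = √100 = 10
|V_4V_5| = √((5)² + (12)²) = √169 = 13
|V_5V_6| = √((-9)² + (-12)²) = √225 = 15
|V_6V_1| = √((-7)² + (0)²) = √49 = 7
Perimeter = 2 + 5 + 10 + 13 + 15 + 7 = 52.

52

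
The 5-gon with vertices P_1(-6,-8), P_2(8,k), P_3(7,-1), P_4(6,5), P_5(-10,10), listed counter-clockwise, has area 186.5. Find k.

-2

The doubled signed area Σ (x_i y_{i+1} − x_{i+1} y_i) is linear in k.
With k=0 it equals 347; the coefficient of k is -13 (from the two edges through P_2).
So -13·k + 347 = 2·186.5 = 373 ⇒ k = -2.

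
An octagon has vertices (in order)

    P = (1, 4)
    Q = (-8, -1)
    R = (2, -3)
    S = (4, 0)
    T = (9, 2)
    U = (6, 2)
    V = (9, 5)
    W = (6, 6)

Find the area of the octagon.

68.5

Cross-terms: 31, 26, 12, 8, 6, 12, 24, 18  ⇒  Σ = 137
Area = |Σ|/2 = 68.5.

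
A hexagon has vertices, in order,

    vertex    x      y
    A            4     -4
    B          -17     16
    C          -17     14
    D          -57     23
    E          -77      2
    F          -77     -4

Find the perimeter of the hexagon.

|AB| = √((-21)² + (20)²) = √841 = 29
|BC| = √((0)² + (-2)²) = √4 = 2
|CD| = √((-40)² + (9)²) = √1681 = 41
|DE| = √((-20)² + (-21)²) = √841 = 29
|EF| = √((0)² + (-6)²) = √36 = 6
|FA| = √((81)² + (0)²) = √6561 = 81
Perimeter = 29 + 2 + 41 + 29 + 6 + 81 = 188.

188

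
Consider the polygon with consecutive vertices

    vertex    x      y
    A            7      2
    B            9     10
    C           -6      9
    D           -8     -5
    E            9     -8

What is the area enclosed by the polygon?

239

Apply the shoelace (surveyor's) formula: 2A = Σ (x_i·y_{i+1} − x_{i+1}·y_i), indices taken mod 5.
Cross-terms: 52, 141, 102, 109, 74  ⇒  Σ = 478
Area = |Σ|/2 = 239.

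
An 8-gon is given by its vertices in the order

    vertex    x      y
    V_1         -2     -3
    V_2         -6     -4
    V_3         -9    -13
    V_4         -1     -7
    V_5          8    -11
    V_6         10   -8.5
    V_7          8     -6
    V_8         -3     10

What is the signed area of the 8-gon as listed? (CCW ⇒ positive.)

Apply the surveyor's formula: 2A = Σ (x_i·y_{i+1} − x_{i+1}·y_i), indices taken mod 8.
Cross-terms: -10, 42, 50, 67, 42, 8, 62, 29  ⇒  Σ = 290
Signed area = Σ/2 = 145 (positive ⇒ counter-clockwise traversal).

145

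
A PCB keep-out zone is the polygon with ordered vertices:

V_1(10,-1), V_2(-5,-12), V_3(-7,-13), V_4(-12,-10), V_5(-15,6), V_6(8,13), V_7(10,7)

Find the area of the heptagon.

Cross-terms: -125, -19, -86, -222, -243, -74, -80  ⇒  Σ = -849
Area = |Σ|/2 = 424.5.

424.5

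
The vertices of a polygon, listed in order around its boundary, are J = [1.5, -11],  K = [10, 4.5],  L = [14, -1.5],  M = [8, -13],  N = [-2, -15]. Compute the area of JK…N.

116.375

Apply Gauss's area formula: 2A = Σ (x_i·y_{i+1} − x_{i+1}·y_i), indices taken mod 5.
Cross-terms: 116.75, -78, -170, -146, 44.5  ⇒  Σ = -232.75
Area = |Σ|/2 = 116.375.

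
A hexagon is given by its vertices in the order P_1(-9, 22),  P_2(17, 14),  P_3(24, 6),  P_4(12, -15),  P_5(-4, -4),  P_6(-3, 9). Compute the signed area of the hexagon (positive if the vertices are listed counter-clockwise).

-653.5

Σ = (-500) + (-234) + (-432) + (-108) + (-48) + (15) = -1307
Signed area = Σ/2 = -653.5 (negative ⇒ clockwise traversal).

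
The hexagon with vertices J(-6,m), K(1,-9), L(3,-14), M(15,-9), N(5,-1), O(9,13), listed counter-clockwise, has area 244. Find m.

7

The doubled signed area Σ (x_i y_{i+1} − x_{i+1} y_i) is linear in m.
With m=0 it equals 432; the coefficient of m is 8 (from the two edges through J).
So 8·m + 432 = 2·244 = 488 ⇒ m = 7.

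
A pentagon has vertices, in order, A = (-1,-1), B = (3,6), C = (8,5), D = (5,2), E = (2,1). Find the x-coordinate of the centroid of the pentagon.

32/9

Apply the surveyor's formula. First the cross-terms c_i = x_i·y_{i+1} − x_{i+1}·y_i:
  -3, -33, -9, 1, -1  ⇒  2A = -45, A = -22.5.
Then Σ (x_i + x_{i+1})·c_i = -480, so x̄ = -480 / (6·(-22.5)) = 32/9.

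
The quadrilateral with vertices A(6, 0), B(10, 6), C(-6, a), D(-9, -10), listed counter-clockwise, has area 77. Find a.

-2

The doubled signed area Σ (x_i y_{i+1} − x_{i+1} y_i) is linear in a.
With a=0 it equals 192; the coefficient of a is 19 (from the two edges through C).
So 19·a + 192 = 2·77 = 154 ⇒ a = -2.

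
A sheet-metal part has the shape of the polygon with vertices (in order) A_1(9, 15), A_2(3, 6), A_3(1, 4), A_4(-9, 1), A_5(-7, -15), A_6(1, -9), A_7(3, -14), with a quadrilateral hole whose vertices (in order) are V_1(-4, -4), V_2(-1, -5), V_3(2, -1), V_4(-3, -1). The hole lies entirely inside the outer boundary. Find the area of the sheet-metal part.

213

Outer boundary:
Σ = (9) + (6) + (37) + (142) + (78) + (13) + (171) = 456
Area = |Σ|/2 = 228.
Hole:
V_1→V_2: (-4)(-5) − (-1)(-4) = 16
V_2→V_3: (-1)(-1) − (2)(-5) = 11
V_3→V_4: (2)(-1) − (-3)(-1) = -5
V_4→V_1: (-3)(-4) − (-4)(-1) = 8
Σ = 30
Area = |Σ|/2 = 15.
Net area = 228 − 15 = 213.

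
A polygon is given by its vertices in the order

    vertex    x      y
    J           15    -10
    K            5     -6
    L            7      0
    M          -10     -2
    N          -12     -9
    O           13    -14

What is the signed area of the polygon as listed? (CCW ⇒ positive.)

Apply the surveyor's formula: 2A = Σ (x_i·y_{i+1} − x_{i+1}·y_i), indices taken mod 6.
Σ = (-40) + (42) + (-14) + (66) + (285) + (80) = 419
Signed area = Σ/2 = 209.5 (positive ⇒ counter-clockwise traversal).

209.5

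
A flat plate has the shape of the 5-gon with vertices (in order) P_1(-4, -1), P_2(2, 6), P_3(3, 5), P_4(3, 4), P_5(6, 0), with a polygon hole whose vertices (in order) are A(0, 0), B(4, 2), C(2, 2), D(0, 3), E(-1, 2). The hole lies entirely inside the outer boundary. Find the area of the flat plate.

Outer boundary:
Σ = (-22) + (-8) + (-3) + (-24) + (-6) = -63
Area = |Σ|/2 = 31.5.
Hole:
Apply the shoelace formula: 2A = Σ (x_i·y_{i+1} − x_{i+1}·y_i), indices taken mod 5.
A→B: (0)(2) − (4)(0) = 0
B→C: (4)(2) − (2)(2) = 4
C→D: (2)(3) − (0)(2) = 6
D→E: (0)(2) − (-1)(3) = 3
E→A: (-1)(0) − (0)(2) = 0
Σ = 13
Area = |Σ|/2 = 6.5.
Net area = 31.5 − 6.5 = 25.

25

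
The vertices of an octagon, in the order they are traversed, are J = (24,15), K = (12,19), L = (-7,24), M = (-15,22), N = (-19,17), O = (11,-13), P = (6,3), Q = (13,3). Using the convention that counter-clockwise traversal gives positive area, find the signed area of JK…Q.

669.5

Σ = (276) + (421) + (206) + (163) + (60) + (111) + (-21) + (123) = 1339
Signed area = Σ/2 = 669.5 (positive ⇒ counter-clockwise traversal).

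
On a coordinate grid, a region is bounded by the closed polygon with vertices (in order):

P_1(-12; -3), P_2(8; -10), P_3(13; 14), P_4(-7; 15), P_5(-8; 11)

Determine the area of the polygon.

P_1→P_2: (-12)(-10) − (8)(-3) = 144
P_2→P_3: (8)(14) − (13)(-10) = 242
P_3→P_4: (13)(15) − (-7)(14) = 293
P_4→P_5: (-7)(11) − (-8)(15) = 43
P_5→P_1: (-8)(-3) − (-12)(11) = 156
Σ = 878
Area = |Σ|/2 = 439.

439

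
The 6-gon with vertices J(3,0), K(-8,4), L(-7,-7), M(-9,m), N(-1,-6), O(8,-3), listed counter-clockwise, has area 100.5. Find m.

The doubled signed area Σ (x_i y_{i+1} − x_{i+1} y_i) is linear in m.
With m=0 it equals 147; the coefficient of m is -6 (from the two edges through M).
So -6·m + 147 = 2·100.5 = 201 ⇒ m = -9.

-9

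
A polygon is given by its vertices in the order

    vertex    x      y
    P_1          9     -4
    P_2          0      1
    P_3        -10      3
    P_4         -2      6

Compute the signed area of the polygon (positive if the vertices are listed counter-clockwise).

-40.5

Σ = (9) + (10) + (-54) + (-46) = -81
Signed area = Σ/2 = -40.5 (negative ⇒ clockwise traversal).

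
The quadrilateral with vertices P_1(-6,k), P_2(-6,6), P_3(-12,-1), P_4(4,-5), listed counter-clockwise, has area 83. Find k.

9

Write out the shoelace sum; only the two edges meeting at P_1 involve k:
2·Area = [(4·k − (-6)·(-5)) + ((-6)·6 − (-6)·k)] + 142
       = 10·k + 76 = 166
⇒ k = 9.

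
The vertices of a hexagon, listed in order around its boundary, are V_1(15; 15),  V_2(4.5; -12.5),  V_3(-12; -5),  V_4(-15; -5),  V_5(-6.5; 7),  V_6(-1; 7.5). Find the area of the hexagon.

Apply the shoelace formula: 2A = Σ (x_i·y_{i+1} − x_{i+1}·y_i), indices taken mod 6.
Σ = (-255) + (-172.5) + (-15) + (-137.5) + (-41.75) + (-127.5) = -749.25
Area = |Σ|/2 = 374.625.

374.625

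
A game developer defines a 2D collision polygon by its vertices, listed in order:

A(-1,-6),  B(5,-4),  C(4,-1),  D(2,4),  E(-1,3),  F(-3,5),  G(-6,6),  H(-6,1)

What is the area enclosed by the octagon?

78

Apply Gauss's area formula: 2A = Σ (x_i·y_{i+1} − x_{i+1}·y_i), indices taken mod 8.
A→B: (-1)(-4) − (5)(-6) = 34
B→C: (5)(-1) − (4)(-4) = 11
C→D: (4)(4) − (2)(-1) = 18
D→E: (2)(3) − (-1)(4) = 10
E→F: (-1)(5) − (-3)(3) = 4
F→G: (-3)(6) − (-6)(5) = 12
G→H: (-6)(1) − (-6)(6) = 30
H→A: (-6)(-6) − (-1)(1) = 37
Σ = 156
Area = |Σ|/2 = 78.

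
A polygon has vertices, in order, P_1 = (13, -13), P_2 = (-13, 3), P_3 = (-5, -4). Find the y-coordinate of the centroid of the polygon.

Apply Gauss's area formula. First the cross-terms c_i = x_i·y_{i+1} − x_{i+1}·y_i:
  -130, 67, 117  ⇒  2A = 54, A = 27.
Then Σ (y_i + y_{i+1})·c_i = -756, so ȳ = -756 / (6·27) = -14/3.

-14/3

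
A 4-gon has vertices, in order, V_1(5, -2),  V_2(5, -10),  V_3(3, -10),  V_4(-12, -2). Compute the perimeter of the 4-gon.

|V_1V_2| = √((0)² + (-8)²) = √64 = 8
|V_2V_3| = √((-2)² + (0)²) = √4 = 2
|V_3V_4| = √((-15)² + (8)²) = √289 = 17
|V_4V_1| = √((17)² + (0)²) = √289 = 17
Perimeter = 8 + 2 + 17 + 17 = 44.

44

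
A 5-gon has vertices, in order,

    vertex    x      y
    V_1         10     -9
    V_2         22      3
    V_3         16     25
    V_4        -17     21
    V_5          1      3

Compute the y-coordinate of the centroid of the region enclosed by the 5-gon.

Apply the shoelace (surveyor's) formula. First the cross-terms c_i = x_i·y_{i+1} − x_{i+1}·y_i:
  228, 502, 761, -72, -39  ⇒  2A = 1380, A = 690.
Then Σ (y_i + y_{i+1})·c_i = 46200, so ȳ = 46200 / (6·690) = 770/69.

770/69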